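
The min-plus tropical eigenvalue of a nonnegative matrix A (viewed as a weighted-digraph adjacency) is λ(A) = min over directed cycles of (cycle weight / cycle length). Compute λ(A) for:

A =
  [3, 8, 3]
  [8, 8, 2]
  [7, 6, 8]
λ(A) = 3

Enumerate directed cycles and compute their means (weight / length). Sample:
  cycle 0 → 0: weight = 3, length = 1, mean = 3/1 ≈ 3.000
  cycle 1 → 1: weight = 8, length = 1, mean = 8/1 ≈ 8.000
  cycle 2 → 2: weight = 8, length = 1, mean = 8/1 ≈ 8.000
  cycle 0 → 1 → 0: weight = 16, length = 2, mean = 16/2 ≈ 8.000
  cycle 0 → 2 → 0: weight = 10, length = 2, mean = 10/2 ≈ 5.000
  cycle 1 → 0 → 1: weight = 16, length = 2, mean = 16/2 ≈ 8.000
Minimum mean = 3.000, attained e.g. along the cycle 0 → 0 with weight 3 and length 1. So λ(A) = 3/1 = 3.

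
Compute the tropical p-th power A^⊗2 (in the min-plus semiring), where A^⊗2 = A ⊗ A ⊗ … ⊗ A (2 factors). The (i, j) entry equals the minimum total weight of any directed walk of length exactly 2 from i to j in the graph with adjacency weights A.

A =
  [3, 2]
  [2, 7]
A^⊗2 =
  [4, 5]
  [5, 4]

Each entry (A^⊗2)_ij equals the minimum over all length-2 walks i = v_0 → v_1 → … → v_2 = j of Σ_t A[v_t][v_{t+1}]. For example, for (i, j) = (0, 1) we minimise over 2 possible intermediate vertex sequences; the minimum is 5, attained along the walk 0 → 0 → 1.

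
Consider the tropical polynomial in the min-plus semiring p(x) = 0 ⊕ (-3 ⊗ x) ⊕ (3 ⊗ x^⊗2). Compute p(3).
p(3) = 0

A tropical monomial a ⊗ x^⊗i evaluates to a + i · x. Evaluating each term at x = 3:
  Term 0 contributes 0 + 0 · 3 = 0
  Term 1 contributes -3 + 1 · 3 = 0
  Term 2 contributes 3 + 2 · 3 = 9
p(3) = ⊕ of these = min[0, 0, 9] = 0.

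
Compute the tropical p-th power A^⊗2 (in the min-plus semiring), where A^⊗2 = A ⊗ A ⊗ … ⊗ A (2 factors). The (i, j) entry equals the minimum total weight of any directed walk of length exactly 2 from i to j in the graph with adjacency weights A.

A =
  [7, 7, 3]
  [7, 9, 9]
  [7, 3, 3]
A^⊗2 =
  [10, 6, 6]
  [14, 12, 10]
  [10, 6, 6]

Each entry (A^⊗2)_ij equals the minimum over all length-2 walks i = v_0 → v_1 → … → v_2 = j of Σ_t A[v_t][v_{t+1}]. For example, for (i, j) = (0, 2) we minimise over 3 possible intermediate vertex sequences; the minimum is 6, attained along the walk 0 → 2 → 2.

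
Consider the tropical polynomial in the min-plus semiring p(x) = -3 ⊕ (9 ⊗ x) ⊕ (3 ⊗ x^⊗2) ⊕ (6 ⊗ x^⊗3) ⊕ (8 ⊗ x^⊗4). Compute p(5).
p(5) = -3

A tropical monomial a ⊗ x^⊗i evaluates to a + i · x. Evaluating each term at x = 5:
  Term 0 contributes -3 + 0 · 5 = -3
  Term 1 contributes 9 + 1 · 5 = 14
  Term 2 contributes 3 + 2 · 5 = 13
  Term 3 contributes 6 + 3 · 5 = 21
  Term 4 contributes 8 + 4 · 5 = 28
p(5) = ⊕ of these = min[-3, 14, 13, 21, 28] = -3.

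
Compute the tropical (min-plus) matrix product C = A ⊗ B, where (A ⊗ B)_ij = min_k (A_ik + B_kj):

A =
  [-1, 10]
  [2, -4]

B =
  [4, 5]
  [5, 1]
A ⊗ B =
  [3, 4]
  [1, -3]

Apply the min-plus product entry-by-entry:
  C[0][0] = min over k of (A[0][0] + B[0][0] = -1 + 4 = 3, A[0][1] + B[1][0] = 10 + 5 = 15) = 3 (attained at k = 0)
  C[0][1] = min over k of (A[0][0] + B[0][1] = -1 + 5 = 4, A[0][1] + B[1][1] = 10 + 1 = 11) = 4 (attained at k = 0)
  C[1][0] = min over k of (A[1][0] + B[0][0] = 2 + 4 = 6, A[1][1] + B[1][0] = -4 + 5 = 1) = 1 (attained at k = 1)
  C[1][1] = min over k of (A[1][0] + B[0][1] = 2 + 5 = 7, A[1][1] + B[1][1] = -4 + 1 = -3) = -3 (attained at k = 1)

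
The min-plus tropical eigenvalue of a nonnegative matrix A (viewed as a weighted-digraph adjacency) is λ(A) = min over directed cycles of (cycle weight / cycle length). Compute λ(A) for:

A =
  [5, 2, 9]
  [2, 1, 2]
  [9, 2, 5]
λ(A) = 1

Enumerate directed cycles and compute their means (weight / length). Sample:
  cycle 0 → 0: weight = 5, length = 1, mean = 5/1 ≈ 5.000
  cycle 1 → 1: weight = 1, length = 1, mean = 1/1 ≈ 1.000
  cycle 2 → 2: weight = 5, length = 1, mean = 5/1 ≈ 5.000
  cycle 0 → 1 → 0: weight = 4, length = 2, mean = 4/2 ≈ 2.000
  cycle 0 → 2 → 0: weight = 18, length = 2, mean = 18/2 ≈ 9.000
  cycle 1 → 0 → 1: weight = 4, length = 2, mean = 4/2 ≈ 2.000
Minimum mean = 1.000, attained e.g. along the cycle 1 → 1 with weight 1 and length 1. So λ(A) = 1/1 = 1.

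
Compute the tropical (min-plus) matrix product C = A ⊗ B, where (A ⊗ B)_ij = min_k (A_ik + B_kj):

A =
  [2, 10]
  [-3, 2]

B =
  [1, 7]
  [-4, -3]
A ⊗ B =
  [3, 7]
  [-2, -1]

Apply the min-plus product entry-by-entry:
  C[0][0] = min over k of (A[0][0] + B[0][0] = 2 + 1 = 3, A[0][1] + B[1][0] = 10 + -4 = 6) = 3 (attained at k = 0)
  C[0][1] = min over k of (A[0][0] + B[0][1] = 2 + 7 = 9, A[0][1] + B[1][1] = 10 + -3 = 7) = 7 (attained at k = 1)
  C[1][0] = min over k of (A[1][0] + B[0][0] = -3 + 1 = -2, A[1][1] + B[1][0] = 2 + -4 = -2) = -2 (attained at k = 0)
  C[1][1] = min over k of (A[1][0] + B[0][1] = -3 + 7 = 4, A[1][1] + B[1][1] = 2 + -3 = -1) = -1 (attained at k = 1)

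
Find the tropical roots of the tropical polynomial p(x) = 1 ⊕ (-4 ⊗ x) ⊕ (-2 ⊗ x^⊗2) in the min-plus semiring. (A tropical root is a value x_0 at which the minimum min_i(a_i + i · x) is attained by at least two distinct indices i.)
Roots: {-2, 5}

Each tropical root is a break point of the lower envelope of the lines y = a_i + i · x (there are 3 lines, with slopes 0, 1, ..., 2). Only the lines that attain the minimum somewhere contribute to roots; other lines are dominated. Here the surviving (envelope) indices are i = 2, i = 1, i = 0.
Intersections between consecutive envelope lines give the roots: for adjacent envelope indices i < j the intersection is x = (a_i − a_j) / (j − i). Reading off the sorted break points: {-2, 5}.
Verification: at each break x_0, at least two indices attain the minimum of min_i(a_i + i · x_0).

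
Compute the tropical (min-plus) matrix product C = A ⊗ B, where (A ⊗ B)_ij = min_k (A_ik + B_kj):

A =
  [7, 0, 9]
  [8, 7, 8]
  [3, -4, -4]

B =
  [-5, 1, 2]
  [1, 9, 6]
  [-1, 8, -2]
A ⊗ B =
  [1, 8, 6]
  [3, 9, 6]
  [-5, 4, -6]

Apply the min-plus product entry-by-entry:
  C[0][0] = min over k of (A[0][0] + B[0][0] = 7 + -5 = 2, A[0][1] + B[1][0] = 0 + 1 = 1, A[0][2] + B[2][0] = 9 + -1 = 8) = 1 (attained at k = 1)
  C[0][1] = min over k of (A[0][0] + B[0][1] = 7 + 1 = 8, A[0][1] + B[1][1] = 0 + 9 = 9, A[0][2] + B[2][1] = 9 + 8 = 17) = 8 (attained at k = 0)
  C[0][2] = min over k of (A[0][0] + B[0][2] = 7 + 2 = 9, A[0][1] + B[1][2] = 0 + 6 = 6, A[0][2] + B[2][2] = 9 + -2 = 7) = 6 (attained at k = 1)
  C[1][0] = min over k of (A[1][0] + B[0][0] = 8 + -5 = 3, A[1][1] + B[1][0] = 7 + 1 = 8, A[1][2] + B[2][0] = 8 + -1 = 7) = 3 (attained at k = 0)
  C[1][1] = min over k of (A[1][0] + B[0][1] = 8 + 1 = 9, A[1][1] + B[1][1] = 7 + 9 = 16, A[1][2] + B[2][1] = 8 + 8 = 16) = 9 (attained at k = 0)
  C[1][2] = min over k of (A[1][0] + B[0][2] = 8 + 2 = 10, A[1][1] + B[1][2] = 7 + 6 = 13, A[1][2] + B[2][2] = 8 + -2 = 6) = 6 (attained at k = 2)
  C[2][0] = min over k of (A[2][0] + B[0][0] = 3 + -5 = -2, A[2][1] + B[1][0] = -4 + 1 = -3, A[2][2] + B[2][0] = -4 + -1 = -5) = -5 (attained at k = 2)
  C[2][1] = min over k of (A[2][0] + B[0][1] = 3 + 1 = 4, A[2][1] + B[1][1] = -4 + 9 = 5, A[2][2] + B[2][1] = -4 + 8 = 4) = 4 (attained at k = 0)
  C[2][2] = min over k of (A[2][0] + B[0][2] = 3 + 2 = 5, A[2][1] + B[1][2] = -4 + 6 = 2, A[2][2] + B[2][2] = -4 + -2 = -6) = -6 (attained at k = 2)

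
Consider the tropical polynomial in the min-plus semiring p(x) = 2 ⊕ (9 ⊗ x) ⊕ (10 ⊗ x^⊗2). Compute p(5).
p(5) = 2

A tropical monomial a ⊗ x^⊗i evaluates to a + i · x. Evaluating each term at x = 5:
  Term 0 contributes 2 + 0 · 5 = 2
  Term 1 contributes 9 + 1 · 5 = 14
  Term 2 contributes 10 + 2 · 5 = 20
p(5) = ⊕ of these = min[2, 14, 20] = 2.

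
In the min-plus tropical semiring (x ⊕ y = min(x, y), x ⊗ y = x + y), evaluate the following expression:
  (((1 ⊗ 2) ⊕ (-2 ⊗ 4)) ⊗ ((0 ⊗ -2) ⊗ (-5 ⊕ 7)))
(((1 ⊗ 2) ⊕ (-2 ⊗ 4)) ⊗ ((0 ⊗ -2) ⊗ (-5 ⊕ 7))) = -5

Expand innermost to outermost. Recall ⊕ takes the minimum of its arguments and ⊗ takes their sum. Working out the expression (((1 ⊗ 2) ⊕ (-2 ⊗ 4)) ⊗ ((0 ⊗ -2) ⊗ (-5 ⊕ 7))) gives -5.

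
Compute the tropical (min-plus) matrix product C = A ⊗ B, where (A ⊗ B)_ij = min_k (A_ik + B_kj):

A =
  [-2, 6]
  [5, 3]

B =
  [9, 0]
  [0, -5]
A ⊗ B =
  [6, -2]
  [3, -2]

Apply the min-plus product entry-by-entry:
  C[0][0] = min over k of (A[0][0] + B[0][0] = -2 + 9 = 7, A[0][1] + B[1][0] = 6 + 0 = 6) = 6 (attained at k = 1)
  C[0][1] = min over k of (A[0][0] + B[0][1] = -2 + 0 = -2, A[0][1] + B[1][1] = 6 + -5 = 1) = -2 (attained at k = 0)
  C[1][0] = min over k of (A[1][0] + B[0][0] = 5 + 9 = 14, A[1][1] + B[1][0] = 3 + 0 = 3) = 3 (attained at k = 1)
  C[1][1] = min over k of (A[1][0] + B[0][1] = 5 + 0 = 5, A[1][1] + B[1][1] = 3 + -5 = -2) = -2 (attained at k = 1)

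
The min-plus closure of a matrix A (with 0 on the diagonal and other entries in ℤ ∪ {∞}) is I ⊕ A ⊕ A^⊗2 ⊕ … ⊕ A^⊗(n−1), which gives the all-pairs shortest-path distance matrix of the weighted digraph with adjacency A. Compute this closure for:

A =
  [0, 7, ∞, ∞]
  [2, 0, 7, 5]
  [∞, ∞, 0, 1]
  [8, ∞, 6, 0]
Closure =
  [0, 7, 14, 12]
  [2, 0, 7, 5]
  [9, 16, 0, 1]
  [8, 15, 6, 0]

This is the Floyd-Warshall all-pairs shortest-path computation. For each intermediate vertex k = 0, 1, …, 3, update dist[i][j] ← min(dist[i][j], dist[i][k] + dist[k][j]). The final matrix gives, for each (i, j), the minimum total weight of any directed path from i to j (possibly empty when i = j).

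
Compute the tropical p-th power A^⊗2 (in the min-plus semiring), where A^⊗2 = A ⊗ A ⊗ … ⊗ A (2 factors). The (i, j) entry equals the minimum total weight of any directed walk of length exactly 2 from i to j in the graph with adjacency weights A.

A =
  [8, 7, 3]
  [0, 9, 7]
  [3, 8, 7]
A^⊗2 =
  [6, 11, 10]
  [8, 7, 3]
  [8, 10, 6]

Each entry (A^⊗2)_ij equals the minimum over all length-2 walks i = v_0 → v_1 → … → v_2 = j of Σ_t A[v_t][v_{t+1}]. For example, for (i, j) = (0, 2) we minimise over 3 possible intermediate vertex sequences; the minimum is 10, attained along the walk 0 → 2 → 2.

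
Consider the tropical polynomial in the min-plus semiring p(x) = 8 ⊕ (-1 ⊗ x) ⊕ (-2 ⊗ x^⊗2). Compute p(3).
p(3) = 2

A tropical monomial a ⊗ x^⊗i evaluates to a + i · x. Evaluating each term at x = 3:
  Term 0 contributes 8 + 0 · 3 = 8
  Term 1 contributes -1 + 1 · 3 = 2
  Term 2 contributes -2 + 2 · 3 = 4
p(3) = ⊕ of these = min[8, 2, 4] = 2.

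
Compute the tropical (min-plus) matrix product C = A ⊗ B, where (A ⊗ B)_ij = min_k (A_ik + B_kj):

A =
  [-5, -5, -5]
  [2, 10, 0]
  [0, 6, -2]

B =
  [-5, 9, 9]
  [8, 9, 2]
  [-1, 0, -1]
A ⊗ B =
  [-10, -5, -6]
  [-3, 0, -1]
  [-5, -2, -3]

Apply the min-plus product entry-by-entry:
  C[0][0] = min over k of (A[0][0] + B[0][0] = -5 + -5 = -10, A[0][1] + B[1][0] = -5 + 8 = 3, A[0][2] + B[2][0] = -5 + -1 = -6) = -10 (attained at k = 0)
  C[0][1] = min over k of (A[0][0] + B[0][1] = -5 + 9 = 4, A[0][1] + B[1][1] = -5 + 9 = 4, A[0][2] + B[2][1] = -5 + 0 = -5) = -5 (attained at k = 2)
  C[0][2] = min over k of (A[0][0] + B[0][2] = -5 + 9 = 4, A[0][1] + B[1][2] = -5 + 2 = -3, A[0][2] + B[2][2] = -5 + -1 = -6) = -6 (attained at k = 2)
  C[1][0] = min over k of (A[1][0] + B[0][0] = 2 + -5 = -3, A[1][1] + B[1][0] = 10 + 8 = 18, A[1][2] + B[2][0] = 0 + -1 = -1) = -3 (attained at k = 0)
  C[1][1] = min over k of (A[1][0] + B[0][1] = 2 + 9 = 11, A[1][1] + B[1][1] = 10 + 9 = 19, A[1][2] + B[2][1] = 0 + 0 = 0) = 0 (attained at k = 2)
  C[1][2] = min over k of (A[1][0] + B[0][2] = 2 + 9 = 11, A[1][1] + B[1][2] = 10 + 2 = 12, A[1][2] + B[2][2] = 0 + -1 = -1) = -1 (attained at k = 2)
  C[2][0] = min over k of (A[2][0] + B[0][0] = 0 + -5 = -5, A[2][1] + B[1][0] = 6 + 8 = 14, A[2][2] + B[2][0] = -2 + -1 = -3) = -5 (attained at k = 0)
  C[2][1] = min over k of (A[2][0] + B[0][1] = 0 + 9 = 9, A[2][1] + B[1][1] = 6 + 9 = 15, A[2][2] + B[2][1] = -2 + 0 = -2) = -2 (attained at k = 2)
  C[2][2] = min over k of (A[2][0] + B[0][2] = 0 + 9 = 9, A[2][1] + B[1][2] = 6 + 2 = 8, A[2][2] + B[2][2] = -2 + -1 = -3) = -3 (attained at k = 2)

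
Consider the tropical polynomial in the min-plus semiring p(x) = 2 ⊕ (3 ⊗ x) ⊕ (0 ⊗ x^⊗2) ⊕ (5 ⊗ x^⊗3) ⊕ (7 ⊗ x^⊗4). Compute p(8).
p(8) = 2

A tropical monomial a ⊗ x^⊗i evaluates to a + i · x. Evaluating each term at x = 8:
  Term 0 contributes 2 + 0 · 8 = 2
  Term 1 contributes 3 + 1 · 8 = 11
  Term 2 contributes 0 + 2 · 8 = 16
  Term 3 contributes 5 + 3 · 8 = 29
  Term 4 contributes 7 + 4 · 8 = 39
p(8) = ⊕ of these = min[2, 11, 16, 29, 39] = 2.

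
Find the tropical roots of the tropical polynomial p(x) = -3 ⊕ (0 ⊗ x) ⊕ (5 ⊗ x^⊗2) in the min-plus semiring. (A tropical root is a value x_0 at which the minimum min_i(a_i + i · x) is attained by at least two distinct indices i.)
Roots: {-5, -3}

Each tropical root is a break point of the lower envelope of the lines y = a_i + i · x (there are 3 lines, with slopes 0, 1, ..., 2). Only the lines that attain the minimum somewhere contribute to roots; other lines are dominated. Here the surviving (envelope) indices are i = 2, i = 1, i = 0.
Intersections between consecutive envelope lines give the roots: for adjacent envelope indices i < j the intersection is x = (a_i − a_j) / (j − i). Reading off the sorted break points: {-5, -3}.
Verification: at each break x_0, at least two indices attain the minimum of min_i(a_i + i · x_0).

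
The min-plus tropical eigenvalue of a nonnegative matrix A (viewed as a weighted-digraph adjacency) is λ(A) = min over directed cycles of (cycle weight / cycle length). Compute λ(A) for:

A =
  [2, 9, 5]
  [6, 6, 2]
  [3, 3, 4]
λ(A) = 2

Enumerate directed cycles and compute their means (weight / length). Sample:
  cycle 0 → 0: weight = 2, length = 1, mean = 2/1 ≈ 2.000
  cycle 1 → 1: weight = 6, length = 1, mean = 6/1 ≈ 6.000
  cycle 2 → 2: weight = 4, length = 1, mean = 4/1 ≈ 4.000
  cycle 0 → 1 → 0: weight = 15, length = 2, mean = 15/2 ≈ 7.500
  cycle 0 → 2 → 0: weight = 8, length = 2, mean = 8/2 ≈ 4.000
  cycle 1 → 0 → 1: weight = 15, length = 2, mean = 15/2 ≈ 7.500
Minimum mean = 2.000, attained e.g. along the cycle 0 → 0 with weight 2 and length 1. So λ(A) = 2/1 = 2.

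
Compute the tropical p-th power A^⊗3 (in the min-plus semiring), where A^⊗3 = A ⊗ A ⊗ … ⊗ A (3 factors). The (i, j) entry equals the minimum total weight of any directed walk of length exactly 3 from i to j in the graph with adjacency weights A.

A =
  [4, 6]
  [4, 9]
A^⊗3 =
  [12, 14]
  [12, 14]

Each entry (A^⊗3)_ij equals the minimum over all length-3 walks i = v_0 → v_1 → … → v_3 = j of Σ_t A[v_t][v_{t+1}]. For example, for (i, j) = (0, 1) we minimise over 4 possible intermediate vertex sequences; the minimum is 14, attained along the walk 0 → 0 → 0 → 1.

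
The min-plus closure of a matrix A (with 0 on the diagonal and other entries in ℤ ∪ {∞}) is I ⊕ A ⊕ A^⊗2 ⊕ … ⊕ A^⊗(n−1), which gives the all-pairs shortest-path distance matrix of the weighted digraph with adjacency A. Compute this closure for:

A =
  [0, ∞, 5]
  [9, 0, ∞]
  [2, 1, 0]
Closure =
  [0, 6, 5]
  [9, 0, 14]
  [2, 1, 0]

This is the Floyd-Warshall all-pairs shortest-path computation. For each intermediate vertex k = 0, 1, …, 2, update dist[i][j] ← min(dist[i][j], dist[i][k] + dist[k][j]). The final matrix gives, for each (i, j), the minimum total weight of any directed path from i to j (possibly empty when i = j).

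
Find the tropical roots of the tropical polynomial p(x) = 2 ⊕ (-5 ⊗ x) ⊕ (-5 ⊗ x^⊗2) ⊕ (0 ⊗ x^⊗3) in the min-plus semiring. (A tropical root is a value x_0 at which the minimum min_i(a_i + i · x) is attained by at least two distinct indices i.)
Roots: {-5, 0, 7}

Each tropical root is a break point of the lower envelope of the lines y = a_i + i · x (there are 4 lines, with slopes 0, 1, ..., 3). Only the lines that attain the minimum somewhere contribute to roots; other lines are dominated. Here the surviving (envelope) indices are i = 3, i = 2, i = 1, i = 0.
Intersections between consecutive envelope lines give the roots: for adjacent envelope indices i < j the intersection is x = (a_i − a_j) / (j − i). Reading off the sorted break points: {-5, 0, 7}.
Verification: at each break x_0, at least two indices attain the minimum of min_i(a_i + i · x_0).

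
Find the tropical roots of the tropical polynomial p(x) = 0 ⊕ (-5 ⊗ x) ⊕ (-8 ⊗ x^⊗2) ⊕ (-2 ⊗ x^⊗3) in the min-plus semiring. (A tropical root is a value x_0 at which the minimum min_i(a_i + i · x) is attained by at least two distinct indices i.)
Roots: {-6, 3, 5}

Each tropical root is a break point of the lower envelope of the lines y = a_i + i · x (there are 4 lines, with slopes 0, 1, ..., 3). Only the lines that attain the minimum somewhere contribute to roots; other lines are dominated. Here the surviving (envelope) indices are i = 3, i = 2, i = 1, i = 0.
Intersections between consecutive envelope lines give the roots: for adjacent envelope indices i < j the intersection is x = (a_i − a_j) / (j − i). Reading off the sorted break points: {-6, 3, 5}.
Verification: at each break x_0, at least two indices attain the minimum of min_i(a_i + i · x_0).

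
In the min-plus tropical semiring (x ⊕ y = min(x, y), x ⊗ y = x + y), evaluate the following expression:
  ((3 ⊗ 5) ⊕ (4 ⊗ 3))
((3 ⊗ 5) ⊕ (4 ⊗ 3)) = 7

Expand innermost to outermost. Recall ⊕ takes the minimum of its arguments and ⊗ takes their sum. Working out the expression ((3 ⊗ 5) ⊕ (4 ⊗ 3)) gives 7.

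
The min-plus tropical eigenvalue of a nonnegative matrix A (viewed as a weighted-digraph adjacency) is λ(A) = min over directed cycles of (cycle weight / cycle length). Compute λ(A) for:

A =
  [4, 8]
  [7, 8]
λ(A) = 4

Enumerate directed cycles and compute their means (weight / length). Sample:
  cycle 0 → 0: weight = 4, length = 1, mean = 4/1 ≈ 4.000
  cycle 1 → 1: weight = 8, length = 1, mean = 8/1 ≈ 8.000
  cycle 0 → 1 → 0: weight = 15, length = 2, mean = 15/2 ≈ 7.500
  cycle 1 → 0 → 1: weight = 15, length = 2, mean = 15/2 ≈ 7.500
Minimum mean = 4.000, attained e.g. along the cycle 0 → 0 with weight 4 and length 1. So λ(A) = 4/1 = 4.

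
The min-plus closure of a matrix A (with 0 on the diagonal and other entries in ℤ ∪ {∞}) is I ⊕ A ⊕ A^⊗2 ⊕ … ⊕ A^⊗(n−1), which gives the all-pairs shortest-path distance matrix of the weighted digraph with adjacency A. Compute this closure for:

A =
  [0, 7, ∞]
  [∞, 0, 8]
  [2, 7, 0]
Closure =
  [0, 7, 15]
  [10, 0, 8]
  [2, 7, 0]

This is the Floyd-Warshall all-pairs shortest-path computation. For each intermediate vertex k = 0, 1, …, 2, update dist[i][j] ← min(dist[i][j], dist[i][k] + dist[k][j]). The final matrix gives, for each (i, j), the minimum total weight of any directed path from i to j (possibly empty when i = j).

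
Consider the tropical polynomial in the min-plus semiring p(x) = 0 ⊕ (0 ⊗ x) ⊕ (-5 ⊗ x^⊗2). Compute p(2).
p(2) = -1

A tropical monomial a ⊗ x^⊗i evaluates to a + i · x. Evaluating each term at x = 2:
  Term 0 contributes 0 + 0 · 2 = 0
  Term 1 contributes 0 + 1 · 2 = 2
  Term 2 contributes -5 + 2 · 2 = -1
p(2) = ⊕ of these = min[0, 2, -1] = -1.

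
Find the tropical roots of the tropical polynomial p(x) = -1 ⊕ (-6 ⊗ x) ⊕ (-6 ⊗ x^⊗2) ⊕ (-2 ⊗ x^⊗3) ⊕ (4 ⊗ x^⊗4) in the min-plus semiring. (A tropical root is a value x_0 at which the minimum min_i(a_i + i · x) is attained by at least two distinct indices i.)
Roots: {-6, -4, 0, 5}

Each tropical root is a break point of the lower envelope of the lines y = a_i + i · x (there are 5 lines, with slopes 0, 1, ..., 4). Only the lines that attain the minimum somewhere contribute to roots; other lines are dominated. Here the surviving (envelope) indices are i = 4, i = 3, i = 2, i = 1, i = 0.
Intersections between consecutive envelope lines give the roots: for adjacent envelope indices i < j the intersection is x = (a_i − a_j) / (j − i). Reading off the sorted break points: {-6, -4, 0, 5}.
Verification: at each break x_0, at least two indices attain the minimum of min_i(a_i + i · x_0).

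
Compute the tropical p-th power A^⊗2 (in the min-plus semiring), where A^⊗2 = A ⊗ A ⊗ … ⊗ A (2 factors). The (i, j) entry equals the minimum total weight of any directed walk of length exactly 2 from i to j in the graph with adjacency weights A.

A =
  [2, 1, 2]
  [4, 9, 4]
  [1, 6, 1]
A^⊗2 =
  [3, 3, 3]
  [5, 5, 5]
  [2, 2, 2]

Each entry (A^⊗2)_ij equals the minimum over all length-2 walks i = v_0 → v_1 → … → v_2 = j of Σ_t A[v_t][v_{t+1}]. For example, for (i, j) = (0, 2) we minimise over 3 possible intermediate vertex sequences; the minimum is 3, attained along the walk 0 → 2 → 2.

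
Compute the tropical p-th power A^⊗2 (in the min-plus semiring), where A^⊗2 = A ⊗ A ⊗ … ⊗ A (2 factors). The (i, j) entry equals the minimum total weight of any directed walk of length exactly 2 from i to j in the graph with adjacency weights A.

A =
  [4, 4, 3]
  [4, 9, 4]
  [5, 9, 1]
A^⊗2 =
  [8, 8, 4]
  [8, 8, 5]
  [6, 9, 2]

Each entry (A^⊗2)_ij equals the minimum over all length-2 walks i = v_0 → v_1 → … → v_2 = j of Σ_t A[v_t][v_{t+1}]. For example, for (i, j) = (0, 2) we minimise over 3 possible intermediate vertex sequences; the minimum is 4, attained along the walk 0 → 2 → 2.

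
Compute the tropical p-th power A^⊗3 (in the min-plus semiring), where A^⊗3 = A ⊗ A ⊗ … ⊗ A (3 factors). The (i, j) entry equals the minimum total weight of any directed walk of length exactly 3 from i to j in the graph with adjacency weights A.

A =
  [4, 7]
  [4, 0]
A^⊗3 =
  [11, 7]
  [4, 0]

Each entry (A^⊗3)_ij equals the minimum over all length-3 walks i = v_0 → v_1 → … → v_3 = j of Σ_t A[v_t][v_{t+1}]. For example, for (i, j) = (0, 1) we minimise over 4 possible intermediate vertex sequences; the minimum is 7, attained along the walk 0 → 1 → 1 → 1.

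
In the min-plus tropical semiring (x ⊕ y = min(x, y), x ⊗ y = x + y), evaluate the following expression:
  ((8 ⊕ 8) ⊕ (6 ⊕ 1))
((8 ⊕ 8) ⊕ (6 ⊕ 1)) = 1

Expand innermost to outermost. Recall ⊕ takes the minimum of its arguments and ⊗ takes their sum. Working out the expression ((8 ⊕ 8) ⊕ (6 ⊕ 1)) gives 1.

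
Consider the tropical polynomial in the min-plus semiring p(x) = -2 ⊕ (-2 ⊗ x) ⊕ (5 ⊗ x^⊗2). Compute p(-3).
p(-3) = -5

A tropical monomial a ⊗ x^⊗i evaluates to a + i · x. Evaluating each term at x = -3:
  Term 0 contributes -2 + 0 · -3 = -2
  Term 1 contributes -2 + 1 · -3 = -5
  Term 2 contributes 5 + 2 · -3 = -1
p(-3) = ⊕ of these = min[-2, -5, -1] = -5.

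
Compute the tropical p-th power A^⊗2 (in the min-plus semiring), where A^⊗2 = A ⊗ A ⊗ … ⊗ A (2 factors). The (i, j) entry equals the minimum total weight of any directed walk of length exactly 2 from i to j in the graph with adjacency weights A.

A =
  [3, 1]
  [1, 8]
A^⊗2 =
  [2, 4]
  [4, 2]

Each entry (A^⊗2)_ij equals the minimum over all length-2 walks i = v_0 → v_1 → … → v_2 = j of Σ_t A[v_t][v_{t+1}]. For example, for (i, j) = (0, 1) we minimise over 2 possible intermediate vertex sequences; the minimum is 4, attained along the walk 0 → 0 → 1.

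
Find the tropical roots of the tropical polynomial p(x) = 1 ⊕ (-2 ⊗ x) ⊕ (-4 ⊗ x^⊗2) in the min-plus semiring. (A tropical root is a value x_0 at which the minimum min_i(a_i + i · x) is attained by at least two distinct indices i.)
Roots: {2, 3}

Each tropical root is a break point of the lower envelope of the lines y = a_i + i · x (there are 3 lines, with slopes 0, 1, ..., 2). Only the lines that attain the minimum somewhere contribute to roots; other lines are dominated. Here the surviving (envelope) indices are i = 2, i = 1, i = 0.
Intersections between consecutive envelope lines give the roots: for adjacent envelope indices i < j the intersection is x = (a_i − a_j) / (j − i). Reading off the sorted break points: {2, 3}.
Verification: at each break x_0, at least two indices attain the minimum of min_i(a_i + i · x_0).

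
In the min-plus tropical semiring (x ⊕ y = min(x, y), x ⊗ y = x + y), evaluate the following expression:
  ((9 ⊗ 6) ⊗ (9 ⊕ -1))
((9 ⊗ 6) ⊗ (9 ⊕ -1)) = 14

Expand innermost to outermost. Recall ⊕ takes the minimum of its arguments and ⊗ takes their sum. Working out the expression ((9 ⊗ 6) ⊗ (9 ⊕ -1)) gives 14.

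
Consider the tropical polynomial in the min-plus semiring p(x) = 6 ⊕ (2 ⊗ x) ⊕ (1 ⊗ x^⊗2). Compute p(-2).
p(-2) = -3

A tropical monomial a ⊗ x^⊗i evaluates to a + i · x. Evaluating each term at x = -2:
  Term 0 contributes 6 + 0 · -2 = 6
  Term 1 contributes 2 + 1 · -2 = 0
  Term 2 contributes 1 + 2 · -2 = -3
p(-2) = ⊕ of these = min[6, 0, -3] = -3.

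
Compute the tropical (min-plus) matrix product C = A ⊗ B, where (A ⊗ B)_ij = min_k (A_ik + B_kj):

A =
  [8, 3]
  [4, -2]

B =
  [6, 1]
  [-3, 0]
A ⊗ B =
  [0, 3]
  [-5, -2]

Apply the min-plus product entry-by-entry:
  C[0][0] = min over k of (A[0][0] + B[0][0] = 8 + 6 = 14, A[0][1] + B[1][0] = 3 + -3 = 0) = 0 (attained at k = 1)
  C[0][1] = min over k of (A[0][0] + B[0][1] = 8 + 1 = 9, A[0][1] + B[1][1] = 3 + 0 = 3) = 3 (attained at k = 1)
  C[1][0] = min over k of (A[1][0] + B[0][0] = 4 + 6 = 10, A[1][1] + B[1][0] = -2 + -3 = -5) = -5 (attained at k = 1)
  C[1][1] = min over k of (A[1][0] + B[0][1] = 4 + 1 = 5, A[1][1] + B[1][1] = -2 + 0 = -2) = -2 (attained at k = 1)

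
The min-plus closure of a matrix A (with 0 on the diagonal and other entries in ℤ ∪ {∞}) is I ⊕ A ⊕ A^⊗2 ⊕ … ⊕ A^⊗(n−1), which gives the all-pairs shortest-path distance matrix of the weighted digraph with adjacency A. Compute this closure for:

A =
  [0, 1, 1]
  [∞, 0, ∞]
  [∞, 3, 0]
Closure =
  [0, 1, 1]
  [∞, 0, ∞]
  [∞, 3, 0]

This is the Floyd-Warshall all-pairs shortest-path computation. For each intermediate vertex k = 0, 1, …, 2, update dist[i][j] ← min(dist[i][j], dist[i][k] + dist[k][j]). The final matrix gives, for each (i, j), the minimum total weight of any directed path from i to j (possibly empty when i = j).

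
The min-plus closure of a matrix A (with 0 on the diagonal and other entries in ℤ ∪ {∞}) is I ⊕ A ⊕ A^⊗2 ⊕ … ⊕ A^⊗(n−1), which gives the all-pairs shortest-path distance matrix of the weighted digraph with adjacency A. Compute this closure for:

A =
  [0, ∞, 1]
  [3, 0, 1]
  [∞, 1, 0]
Closure =
  [0, 2, 1]
  [3, 0, 1]
  [4, 1, 0]

This is the Floyd-Warshall all-pairs shortest-path computation. For each intermediate vertex k = 0, 1, …, 2, update dist[i][j] ← min(dist[i][j], dist[i][k] + dist[k][j]). The final matrix gives, for each (i, j), the minimum total weight of any directed path from i to j (possibly empty when i = j).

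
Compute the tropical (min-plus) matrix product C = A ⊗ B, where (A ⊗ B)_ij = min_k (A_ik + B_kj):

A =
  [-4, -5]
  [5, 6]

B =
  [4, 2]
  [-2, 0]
A ⊗ B =
  [-7, -5]
  [4, 6]

Apply the min-plus product entry-by-entry:
  C[0][0] = min over k of (A[0][0] + B[0][0] = -4 + 4 = 0, A[0][1] + B[1][0] = -5 + -2 = -7) = -7 (attained at k = 1)
  C[0][1] = min over k of (A[0][0] + B[0][1] = -4 + 2 = -2, A[0][1] + B[1][1] = -5 + 0 = -5) = -5 (attained at k = 1)
  C[1][0] = min over k of (A[1][0] + B[0][0] = 5 + 4 = 9, A[1][1] + B[1][0] = 6 + -2 = 4) = 4 (attained at k = 1)
  C[1][1] = min over k of (A[1][0] + B[0][1] = 5 + 2 = 7, A[1][1] + B[1][1] = 6 + 0 = 6) = 6 (attained at k = 1)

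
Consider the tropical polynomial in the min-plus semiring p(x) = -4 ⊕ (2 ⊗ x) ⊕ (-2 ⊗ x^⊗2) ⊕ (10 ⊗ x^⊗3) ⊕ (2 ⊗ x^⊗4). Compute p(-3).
p(-3) = -10

A tropical monomial a ⊗ x^⊗i evaluates to a + i · x. Evaluating each term at x = -3:
  Term 0 contributes -4 + 0 · -3 = -4
  Term 1 contributes 2 + 1 · -3 = -1
  Term 2 contributes -2 + 2 · -3 = -8
  Term 3 contributes 10 + 3 · -3 = 1
  Term 4 contributes 2 + 4 · -3 = -10
p(-3) = ⊕ of these = min[-4, -1, -8, 1, -10] = -10.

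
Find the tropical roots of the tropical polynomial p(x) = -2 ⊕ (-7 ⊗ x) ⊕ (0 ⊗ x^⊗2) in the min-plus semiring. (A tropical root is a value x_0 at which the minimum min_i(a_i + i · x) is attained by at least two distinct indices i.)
Roots: {-7, 5}

Each tropical root is a break point of the lower envelope of the lines y = a_i + i · x (there are 3 lines, with slopes 0, 1, ..., 2). Only the lines that attain the minimum somewhere contribute to roots; other lines are dominated. Here the surviving (envelope) indices are i = 2, i = 1, i = 0.
Intersections between consecutive envelope lines give the roots: for adjacent envelope indices i < j the intersection is x = (a_i − a_j) / (j − i). Reading off the sorted break points: {-7, 5}.
Verification: at each break x_0, at least two indices attain the minimum of min_i(a_i + i · x_0).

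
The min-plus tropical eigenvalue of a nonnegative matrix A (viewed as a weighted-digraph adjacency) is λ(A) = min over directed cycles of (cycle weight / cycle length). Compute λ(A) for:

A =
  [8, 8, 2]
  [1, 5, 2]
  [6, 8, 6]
λ(A) = 11/3

Enumerate directed cycles and compute their means (weight / length). Sample:
  cycle 0 → 0: weight = 8, length = 1, mean = 8/1 ≈ 8.000
  cycle 1 → 1: weight = 5, length = 1, mean = 5/1 ≈ 5.000
  cycle 2 → 2: weight = 6, length = 1, mean = 6/1 ≈ 6.000
  cycle 0 → 1 → 0: weight = 9, length = 2, mean = 9/2 ≈ 4.500
  cycle 0 → 2 → 0: weight = 8, length = 2, mean = 8/2 ≈ 4.000
  cycle 1 → 0 → 1: weight = 9, length = 2, mean = 9/2 ≈ 4.500
Minimum mean = 3.667, attained e.g. along the cycle 0 → 2 → 1 → 0 with weight 11 and length 3. So λ(A) = 11/3 = 11/3.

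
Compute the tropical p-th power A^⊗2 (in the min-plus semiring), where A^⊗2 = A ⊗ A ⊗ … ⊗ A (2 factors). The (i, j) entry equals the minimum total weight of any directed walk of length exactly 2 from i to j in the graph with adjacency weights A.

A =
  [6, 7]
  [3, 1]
A^⊗2 =
  [10, 8]
  [4, 2]

Each entry (A^⊗2)_ij equals the minimum over all length-2 walks i = v_0 → v_1 → … → v_2 = j of Σ_t A[v_t][v_{t+1}]. For example, for (i, j) = (0, 1) we minimise over 2 possible intermediate vertex sequences; the minimum is 8, attained along the walk 0 → 1 → 1.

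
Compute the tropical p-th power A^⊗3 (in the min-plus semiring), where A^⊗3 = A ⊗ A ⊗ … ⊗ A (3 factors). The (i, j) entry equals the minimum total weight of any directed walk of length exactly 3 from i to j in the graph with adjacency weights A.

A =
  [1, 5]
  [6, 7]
A^⊗3 =
  [3, 7]
  [8, 12]

Each entry (A^⊗3)_ij equals the minimum over all length-3 walks i = v_0 → v_1 → … → v_3 = j of Σ_t A[v_t][v_{t+1}]. For example, for (i, j) = (0, 1) we minimise over 4 possible intermediate vertex sequences; the minimum is 7, attained along the walk 0 → 0 → 0 → 1.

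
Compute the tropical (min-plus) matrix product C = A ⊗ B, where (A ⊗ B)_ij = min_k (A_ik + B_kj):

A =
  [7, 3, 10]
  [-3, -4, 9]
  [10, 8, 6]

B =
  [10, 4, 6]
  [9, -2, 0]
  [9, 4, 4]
A ⊗ B =
  [12, 1, 3]
  [5, -6, -4]
  [15, 6, 8]

Apply the min-plus product entry-by-entry:
  C[0][0] = min over k of (A[0][0] + B[0][0] = 7 + 10 = 17, A[0][1] + B[1][0] = 3 + 9 = 12, A[0][2] + B[2][0] = 10 + 9 = 19) = 12 (attained at k = 1)
  C[0][1] = min over k of (A[0][0] + B[0][1] = 7 + 4 = 11, A[0][1] + B[1][1] = 3 + -2 = 1, A[0][2] + B[2][1] = 10 + 4 = 14) = 1 (attained at k = 1)
  C[0][2] = min over k of (A[0][0] + B[0][2] = 7 + 6 = 13, A[0][1] + B[1][2] = 3 + 0 = 3, A[0][2] + B[2][2] = 10 + 4 = 14) = 3 (attained at k = 1)
  C[1][0] = min over k of (A[1][0] + B[0][0] = -3 + 10 = 7, A[1][1] + B[1][0] = -4 + 9 = 5, A[1][2] + B[2][0] = 9 + 9 = 18) = 5 (attained at k = 1)
  C[1][1] = min over k of (A[1][0] + B[0][1] = -3 + 4 = 1, A[1][1] + B[1][1] = -4 + -2 = -6, A[1][2] + B[2][1] = 9 + 4 = 13) = -6 (attained at k = 1)
  C[1][2] = min over k of (A[1][0] + B[0][2] = -3 + 6 = 3, A[1][1] + B[1][2] = -4 + 0 = -4, A[1][2] + B[2][2] = 9 + 4 = 13) = -4 (attained at k = 1)
  C[2][0] = min over k of (A[2][0] + B[0][0] = 10 + 10 = 20, A[2][1] + B[1][0] = 8 + 9 = 17, A[2][2] + B[2][0] = 6 + 9 = 15) = 15 (attained at k = 2)
  C[2][1] = min over k of (A[2][0] + B[0][1] = 10 + 4 = 14, A[2][1] + B[1][1] = 8 + -2 = 6, A[2][2] + B[2][1] = 6 + 4 = 10) = 6 (attained at k = 1)
  C[2][2] = min over k of (A[2][0] + B[0][2] = 10 + 6 = 16, A[2][1] + B[1][2] = 8 + 0 = 8, A[2][2] + B[2][2] = 6 + 4 = 10) = 8 (attained at k = 1)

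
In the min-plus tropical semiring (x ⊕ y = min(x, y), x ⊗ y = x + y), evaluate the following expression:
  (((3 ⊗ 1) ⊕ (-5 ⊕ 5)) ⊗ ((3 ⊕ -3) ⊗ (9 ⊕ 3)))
(((3 ⊗ 1) ⊕ (-5 ⊕ 5)) ⊗ ((3 ⊕ -3) ⊗ (9 ⊕ 3))) = -5

Expand innermost to outermost. Recall ⊕ takes the minimum of its arguments and ⊗ takes their sum. Working out the expression (((3 ⊗ 1) ⊕ (-5 ⊕ 5)) ⊗ ((3 ⊕ -3) ⊗ (9 ⊕ 3))) gives -5.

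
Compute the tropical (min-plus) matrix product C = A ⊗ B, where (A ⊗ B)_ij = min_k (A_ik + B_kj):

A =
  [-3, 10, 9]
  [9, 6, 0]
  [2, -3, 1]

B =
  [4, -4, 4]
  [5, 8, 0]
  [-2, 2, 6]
A ⊗ B =
  [1, -7, 1]
  [-2, 2, 6]
  [-1, -2, -3]

Apply the min-plus product entry-by-entry:
  C[0][0] = min over k of (A[0][0] + B[0][0] = -3 + 4 = 1, A[0][1] + B[1][0] = 10 + 5 = 15, A[0][2] + B[2][0] = 9 + -2 = 7) = 1 (attained at k = 0)
  C[0][1] = min over k of (A[0][0] + B[0][1] = -3 + -4 = -7, A[0][1] + B[1][1] = 10 + 8 = 18, A[0][2] + B[2][1] = 9 + 2 = 11) = -7 (attained at k = 0)
  C[0][2] = min over k of (A[0][0] + B[0][2] = -3 + 4 = 1, A[0][1] + B[1][2] = 10 + 0 = 10, A[0][2] + B[2][2] = 9 + 6 = 15) = 1 (attained at k = 0)
  C[1][0] = min over k of (A[1][0] + B[0][0] = 9 + 4 = 13, A[1][1] + B[1][0] = 6 + 5 = 11, A[1][2] + B[2][0] = 0 + -2 = -2) = -2 (attained at k = 2)
  C[1][1] = min over k of (A[1][0] + B[0][1] = 9 + -4 = 5, A[1][1] + B[1][1] = 6 + 8 = 14, A[1][2] + B[2][1] = 0 + 2 = 2) = 2 (attained at k = 2)
  C[1][2] = min over k of (A[1][0] + B[0][2] = 9 + 4 = 13, A[1][1] + B[1][2] = 6 + 0 = 6, A[1][2] + B[2][2] = 0 + 6 = 6) = 6 (attained at k = 1)
  C[2][0] = min over k of (A[2][0] + B[0][0] = 2 + 4 = 6, A[2][1] + B[1][0] = -3 + 5 = 2, A[2][2] + B[2][0] = 1 + -2 = -1) = -1 (attained at k = 2)
  C[2][1] = min over k of (A[2][0] + B[0][1] = 2 + -4 = -2, A[2][1] + B[1][1] = -3 + 8 = 5, A[2][2] + B[2][1] = 1 + 2 = 3) = -2 (attained at k = 0)
  C[2][2] = min over k of (A[2][0] + B[0][2] = 2 + 4 = 6, A[2][1] + B[1][2] = -3 + 0 = -3, A[2][2] + B[2][2] = 1 + 6 = 7) = -3 (attained at k = 1)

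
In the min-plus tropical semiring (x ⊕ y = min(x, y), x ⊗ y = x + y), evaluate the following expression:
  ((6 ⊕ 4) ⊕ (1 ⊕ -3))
((6 ⊕ 4) ⊕ (1 ⊕ -3)) = -3

Expand innermost to outermost. Recall ⊕ takes the minimum of its arguments and ⊗ takes their sum. Working out the expression ((6 ⊕ 4) ⊕ (1 ⊕ -3)) gives -3.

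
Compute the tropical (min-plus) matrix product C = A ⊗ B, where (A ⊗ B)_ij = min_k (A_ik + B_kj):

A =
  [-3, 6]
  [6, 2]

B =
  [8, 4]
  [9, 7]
A ⊗ B =
  [5, 1]
  [11, 9]

Apply the min-plus product entry-by-entry:
  C[0][0] = min over k of (A[0][0] + B[0][0] = -3 + 8 = 5, A[0][1] + B[1][0] = 6 + 9 = 15) = 5 (attained at k = 0)
  C[0][1] = min over k of (A[0][0] + B[0][1] = -3 + 4 = 1, A[0][1] + B[1][1] = 6 + 7 = 13) = 1 (attained at k = 0)
  C[1][0] = min over k of (A[1][0] + B[0][0] = 6 + 8 = 14, A[1][1] + B[1][0] = 2 + 9 = 11) = 11 (attained at k = 1)
  C[1][1] = min over k of (A[1][0] + B[0][1] = 6 + 4 = 10, A[1][1] + B[1][1] = 2 + 7 = 9) = 9 (attained at k = 1)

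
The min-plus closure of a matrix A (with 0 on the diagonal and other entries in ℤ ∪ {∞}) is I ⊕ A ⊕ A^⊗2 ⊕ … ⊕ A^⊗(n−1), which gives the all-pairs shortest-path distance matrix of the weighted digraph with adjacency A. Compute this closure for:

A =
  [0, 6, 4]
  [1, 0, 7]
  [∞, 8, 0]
Closure =
  [0, 6, 4]
  [1, 0, 5]
  [9, 8, 0]

This is the Floyd-Warshall all-pairs shortest-path computation. For each intermediate vertex k = 0, 1, …, 2, update dist[i][j] ← min(dist[i][j], dist[i][k] + dist[k][j]). The final matrix gives, for each (i, j), the minimum total weight of any directed path from i to j (possibly empty when i = j).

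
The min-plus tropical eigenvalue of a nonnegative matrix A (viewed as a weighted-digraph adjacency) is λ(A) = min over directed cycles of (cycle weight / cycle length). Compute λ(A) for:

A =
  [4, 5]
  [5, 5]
λ(A) = 4

Enumerate directed cycles and compute their means (weight / length). Sample:
  cycle 0 → 0: weight = 4, length = 1, mean = 4/1 ≈ 4.000
  cycle 1 → 1: weight = 5, length = 1, mean = 5/1 ≈ 5.000
  cycle 0 → 1 → 0: weight = 10, length = 2, mean = 10/2 ≈ 5.000
  cycle 1 → 0 → 1: weight = 10, length = 2, mean = 10/2 ≈ 5.000
Minimum mean = 4.000, attained e.g. along the cycle 0 → 0 with weight 4 and length 1. So λ(A) = 4/1 = 4.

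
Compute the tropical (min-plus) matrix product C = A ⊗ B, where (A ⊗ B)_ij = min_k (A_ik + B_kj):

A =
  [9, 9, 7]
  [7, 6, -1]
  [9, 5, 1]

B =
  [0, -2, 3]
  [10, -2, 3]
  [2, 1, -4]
A ⊗ B =
  [9, 7, 3]
  [1, 0, -5]
  [3, 2, -3]

Apply the min-plus product entry-by-entry:
  C[0][0] = min over k of (A[0][0] + B[0][0] = 9 + 0 = 9, A[0][1] + B[1][0] = 9 + 10 = 19, A[0][2] + B[2][0] = 7 + 2 = 9) = 9 (attained at k = 0)
  C[0][1] = min over k of (A[0][0] + B[0][1] = 9 + -2 = 7, A[0][1] + B[1][1] = 9 + -2 = 7, A[0][2] + B[2][1] = 7 + 1 = 8) = 7 (attained at k = 0)
  C[0][2] = min over k of (A[0][0] + B[0][2] = 9 + 3 = 12, A[0][1] + B[1][2] = 9 + 3 = 12, A[0][2] + B[2][2] = 7 + -4 = 3) = 3 (attained at k = 2)
  C[1][0] = min over k of (A[1][0] + B[0][0] = 7 + 0 = 7, A[1][1] + B[1][0] = 6 + 10 = 16, A[1][2] + B[2][0] = -1 + 2 = 1) = 1 (attained at k = 2)
  C[1][1] = min over k of (A[1][0] + B[0][1] = 7 + -2 = 5, A[1][1] + B[1][1] = 6 + -2 = 4, A[1][2] + B[2][1] = -1 + 1 = 0) = 0 (attained at k = 2)
  C[1][2] = min over k of (A[1][0] + B[0][2] = 7 + 3 = 10, A[1][1] + B[1][2] = 6 + 3 = 9, A[1][2] + B[2][2] = -1 + -4 = -5) = -5 (attained at k = 2)
  C[2][0] = min over k of (A[2][0] + B[0][0] = 9 + 0 = 9, A[2][1] + B[1][0] = 5 + 10 = 15, A[2][2] + B[2][0] = 1 + 2 = 3) = 3 (attained at k = 2)
  C[2][1] = min over k of (A[2][0] + B[0][1] = 9 + -2 = 7, A[2][1] + B[1][1] = 5 + -2 = 3, A[2][2] + B[2][1] = 1 + 1 = 2) = 2 (attained at k = 2)
  C[2][2] = min over k of (A[2][0] + B[0][2] = 9 + 3 = 12, A[2][1] + B[1][2] = 5 + 3 = 8, A[2][2] + B[2][2] = 1 + -4 = -3) = -3 (attained at k = 2)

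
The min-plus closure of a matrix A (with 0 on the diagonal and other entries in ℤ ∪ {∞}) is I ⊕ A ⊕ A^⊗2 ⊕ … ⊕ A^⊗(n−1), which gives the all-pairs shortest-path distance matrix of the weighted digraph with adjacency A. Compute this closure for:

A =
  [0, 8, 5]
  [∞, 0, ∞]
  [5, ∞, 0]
Closure =
  [0, 8, 5]
  [∞, 0, ∞]
  [5, 13, 0]

This is the Floyd-Warshall all-pairs shortest-path computation. For each intermediate vertex k = 0, 1, …, 2, update dist[i][j] ← min(dist[i][j], dist[i][k] + dist[k][j]). The final matrix gives, for each (i, j), the minimum total weight of any directed path from i to j (possibly empty when i = j).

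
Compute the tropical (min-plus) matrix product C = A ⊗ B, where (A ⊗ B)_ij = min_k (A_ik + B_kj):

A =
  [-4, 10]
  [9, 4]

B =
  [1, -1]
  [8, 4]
A ⊗ B =
  [-3, -5]
  [10, 8]

Apply the min-plus product entry-by-entry:
  C[0][0] = min over k of (A[0][0] + B[0][0] = -4 + 1 = -3, A[0][1] + B[1][0] = 10 + 8 = 18) = -3 (attained at k = 0)
  C[0][1] = min over k of (A[0][0] + B[0][1] = -4 + -1 = -5, A[0][1] + B[1][1] = 10 + 4 = 14) = -5 (attained at k = 0)
  C[1][0] = min over k of (A[1][0] + B[0][0] = 9 + 1 = 10, A[1][1] + B[1][0] = 4 + 8 = 12) = 10 (attained at k = 0)
  C[1][1] = min over k of (A[1][0] + B[0][1] = 9 + -1 = 8, A[1][1] + B[1][1] = 4 + 4 = 8) = 8 (attained at k = 0)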